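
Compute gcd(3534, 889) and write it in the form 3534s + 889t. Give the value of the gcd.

Euclidean algorithm:
3534 = 3×889 + 867
889 = 1×867 + 22
867 = 39×22 + 9
22 = 2×9 + 4
9 = 2×4 + 1
4 = 4×1 + 0
gcd(3534, 889) = 1.
Back-substituting:
1 = 9 − 2·4
1 = −2·22 + 5·9
1 = 5·867 − 197·22
1 = −197·889 + 202·867
1 = 202·3534 − 803·889
So 1 = (202)·3534 + (-803)·889.

1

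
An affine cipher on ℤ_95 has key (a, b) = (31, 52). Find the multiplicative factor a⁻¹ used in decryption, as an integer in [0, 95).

Extended Euclidean algorithm:
95 = 3*31 + 2
31 = 15*2 + 1
2 = 2*1 + 0
gcd = 1, so the inverse exists. Back-substitute:
1 = 31 − 15·2
1 = −15·95 + 46·31
So 31·46 ≡ 1 (mod 95).

46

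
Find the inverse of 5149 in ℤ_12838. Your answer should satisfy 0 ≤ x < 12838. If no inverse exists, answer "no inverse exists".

2977

Extended Euclidean algorithm:
12838 = 2*5149 + 2540
5149 = 2*2540 + 69
2540 = 36*69 + 56
69 = 1*56 + 13
56 = 4*13 + 4
13 = 3*4 + 1
4 = 4*1 + 0
Since gcd(5149, 12838) = 1, back-substitute to write 1 as a combination:
1 = 13 − 3·4
1 = −3·56 + 13·13
1 = 13·69 − 16·56
1 = −16·2540 + 589·69
1 = 589·5149 − 1194·2540
1 = −1194·12838 + 2977·5149
So 5149·2977 ≡ 1 (mod 12838).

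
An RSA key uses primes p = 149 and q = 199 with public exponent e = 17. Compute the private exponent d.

φ(n) = (p−1)(q−1) = 148·198 = 29304.
Need d with 17·d ≡ 1 (mod 29304). Apply the extended Euclidean algorithm:
29304 = 1723·17 + 13
17 = 1·13 + 4
13 = 3·4 + 1
4 = 4·1 + 0
Back-substitute:
1 = 13 − 3·4
1 = −3·17 + 4·13
1 = 4·29304 − 6895·17
So 17·(-6895) ≡ 1 (mod 29304), hence d ≡ -6895 ≡ 22409 (mod 29304).

22409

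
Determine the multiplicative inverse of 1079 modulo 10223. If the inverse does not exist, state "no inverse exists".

Run Euclid on (10223, 1079):
10223 = 9*1079 + 512
1079 = 2*512 + 55
512 = 9*55 + 17
55 = 3*17 + 4
17 = 4*4 + 1
4 = 4*1 + 0
The gcd is 1. Working backward:
1 = 17 − 4·4
1 = −4·55 + 13·17
1 = 13·512 − 121·55
1 = −121·1079 + 255·512
1 = 255·10223 − 2416·1079
Thus 1079·(-2416) ≡ 1 (mod 10223); reducing, -2416 mod 10223 = 7807.

7807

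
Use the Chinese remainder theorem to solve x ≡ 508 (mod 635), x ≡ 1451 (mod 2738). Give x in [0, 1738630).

Write x = 508 + 635·k. Then 635·k ≡ 1451 − 508 ≡ 943 (mod 2738).
Need 635⁻¹ mod 2738. Extended Euclid on (2738, 635):
2738 = 4*635 + 198
635 = 3*198 + 41
198 = 4*41 + 34
41 = 1*34 + 7
34 = 4*7 + 6
7 = 1*6 + 1
6 = 6*1 + 0
Back-substitute:
1 = 7 − 6
1 = −34 + 5·7
1 = 5·41 − 6·34
1 = −6·198 + 29·41
1 = 29·635 − 93·198
1 = −93·2738 + 401·635
635⁻¹ ≡ 401 (mod 2738), so k ≡ 401·943 ≡ 299 (mod 2738).
x = 508 + 635·299 = 190373.

190373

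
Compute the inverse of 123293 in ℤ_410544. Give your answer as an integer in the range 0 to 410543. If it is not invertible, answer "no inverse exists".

193253

Extended Euclidean algorithm:
410544 = 3*123293 + 40665
123293 = 3*40665 + 1298
40665 = 31*1298 + 427
1298 = 3*427 + 17
427 = 25*17 + 2
17 = 8*2 + 1
2 = 2*1 + 0
The gcd is 1. Working backward:
1 = 17 − 8·2
1 = −8·427 + 201·17
1 = 201·1298 − 611·427
1 = −611·40665 + 19142·1298
1 = 19142·123293 − 58037·40665
1 = −58037·410544 + 193253·123293
So 123293·193253 ≡ 1 (mod 410544).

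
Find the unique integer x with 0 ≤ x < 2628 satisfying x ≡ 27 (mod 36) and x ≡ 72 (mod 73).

Write x = 27 + 36·k. Then 36·k ≡ 72 − 27 ≡ 45 (mod 73).
Need 36⁻¹ mod 73. Extended Euclid on (73, 36):
73 = 2·36 + 1
36 = 36·1 + 0
Back-substitute:
1 = 73 − 2·36
36⁻¹ ≡ 71 (mod 73), so k ≡ 71·45 ≡ 56 (mod 73).
x = 27 + 36·56 = 2043.

2043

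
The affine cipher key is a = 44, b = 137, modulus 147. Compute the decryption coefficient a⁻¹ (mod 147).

Extended Euclidean algorithm:
147 = 3*44 + 15
44 = 2*15 + 14
15 = 1*14 + 1
14 = 14*1 + 0
Since gcd(44, 147) = 1, back-substitute to write 1 as a combination:
1 = 15 − 14
1 = −44 + 3·15
1 = 3·147 − 10·44
Hence 44⁻¹ ≡ -10 ≡ 137 (mod 147).

137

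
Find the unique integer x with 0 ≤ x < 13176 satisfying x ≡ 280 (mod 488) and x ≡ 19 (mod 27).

9064

Write x = 280 + 488·k. Then 488·k ≡ 19 − 280 ≡ 9 (mod 27).
Need 488⁻¹ mod 27. Extended Euclid on (27, 2):
27 = 13*2 + 1
2 = 2*1 + 0
Back-substitute:
1 = 27 − 13·2
488⁻¹ ≡ 14 (mod 27), so k ≡ 14·9 ≡ 18 (mod 27).
x = 280 + 488·18 = 9064.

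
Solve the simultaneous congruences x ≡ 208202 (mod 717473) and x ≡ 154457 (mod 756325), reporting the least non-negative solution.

520282928882

Write x = 208202 + 717473·k. Then 717473·k ≡ 154457 − 208202 ≡ 702580 (mod 756325).
Need 717473⁻¹ mod 756325. Extended Euclid on (756325, 717473):
756325 = 1·717473 + 38852
717473 = 18·38852 + 18137
38852 = 2·18137 + 2578
18137 = 7·2578 + 91
2578 = 28·91 + 30
91 = 3·30 + 1
30 = 30·1 + 0
Back-substitute:
1 = 91 − 3·30
1 = −3·2578 + 85·91
1 = 85·18137 − 598·2578
1 = −598·38852 + 1281·18137
1 = 1281·717473 − 23656·38852
1 = −23656·756325 + 24937·717473
717473⁻¹ ≡ 24937 (mod 756325), so k ≡ 24937·702580 ≡ 725160 (mod 756325).
x = 208202 + 717473·725160 = 520282928882.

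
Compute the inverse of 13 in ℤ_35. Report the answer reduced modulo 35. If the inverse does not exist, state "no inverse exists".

27

Apply the Euclidean algorithm to 35 and 13:
35 = 2·13 + 9
13 = 1·9 + 4
9 = 2·4 + 1
4 = 4·1 + 0
gcd = 1, so the inverse exists. Back-substitute:
1 = 9 − 2·4
1 = −2·13 + 3·9
1 = 3·35 − 8·13
Hence 13⁻¹ ≡ -8 ≡ 27 (mod 35).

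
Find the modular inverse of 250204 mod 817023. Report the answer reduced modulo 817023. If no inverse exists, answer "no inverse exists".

Extended Euclidean algorithm:
817023 = 3×250204 + 66411
250204 = 3×66411 + 50971
66411 = 1×50971 + 15440
50971 = 3×15440 + 4651
15440 = 3×4651 + 1487
4651 = 3×1487 + 190
1487 = 7×190 + 157
190 = 1×157 + 33
157 = 4×33 + 25
33 = 1×25 + 8
25 = 3×8 + 1
8 = 8×1 + 0
Since gcd(250204, 817023) = 1, back-substitute to write 1 as a combination:
1 = 25 − 3·8
1 = −3·33 + 4·25
1 = 4·157 − 19·33
1 = −19·190 + 23·157
1 = 23·1487 − 180·190
1 = −180·4651 + 563·1487
1 = 563·15440 − 1869·4651
1 = −1869·50971 + 6170·15440
1 = 6170·66411 − 8039·50971
1 = −8039·250204 + 30287·66411
1 = 30287·817023 − 98900·250204
Hence 250204⁻¹ ≡ -98900 ≡ 718123 (mod 817023).

718123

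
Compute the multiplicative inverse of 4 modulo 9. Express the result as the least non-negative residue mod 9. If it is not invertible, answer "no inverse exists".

7

gcd(9, 4) by repeated division:
9 = 2×4 + 1
4 = 4×1 + 0
Since gcd(4, 9) = 1, back-substitute to write 1 as a combination:
1 = 9 − 2·4
Hence 4⁻¹ ≡ -2 ≡ 7 (mod 9).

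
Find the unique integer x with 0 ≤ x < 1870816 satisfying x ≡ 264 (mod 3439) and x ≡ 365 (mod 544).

1028525

Write x = 264 + 3439·k. Then 3439·k ≡ 365 − 264 ≡ 101 (mod 544).
Need 3439⁻¹ mod 544. Extended Euclid on (544, 175):
544 = 3×175 + 19
175 = 9×19 + 4
19 = 4×4 + 3
4 = 1×3 + 1
3 = 3×1 + 0
Back-substitute:
1 = 4 − 3
1 = −19 + 5·4
1 = 5·175 − 46·19
1 = −46·544 + 143·175
3439⁻¹ ≡ 143 (mod 544), so k ≡ 143·101 ≡ 299 (mod 544).
x = 264 + 3439·299 = 1028525.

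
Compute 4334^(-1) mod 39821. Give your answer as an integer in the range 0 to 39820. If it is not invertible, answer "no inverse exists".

28290

gcd(39821, 4334) by repeated division:
39821 = 9×4334 + 815
4334 = 5×815 + 259
815 = 3×259 + 38
259 = 6×38 + 31
38 = 1×31 + 7
31 = 4×7 + 3
7 = 2×3 + 1
3 = 3×1 + 0
Since gcd(4334, 39821) = 1, back-substitute to write 1 as a combination:
1 = 7 − 2·3
1 = −2·31 + 9·7
1 = 9·38 − 11·31
1 = −11·259 + 75·38
1 = 75·815 − 236·259
1 = −236·4334 + 1255·815
1 = 1255·39821 − 11531·4334
Hence 4334⁻¹ ≡ -11531 ≡ 28290 (mod 39821).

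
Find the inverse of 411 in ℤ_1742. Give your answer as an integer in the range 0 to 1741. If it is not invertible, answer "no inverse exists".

551

Extended Euclidean algorithm:
1742 = 4×411 + 98
411 = 4×98 + 19
98 = 5×19 + 3
19 = 6×3 + 1
3 = 3×1 + 0
The gcd is 1. Working backward:
1 = 19 − 6·3
1 = −6·98 + 31·19
1 = 31·411 − 130·98
1 = −130·1742 + 551·411
So 411·551 ≡ 1 (mod 1742).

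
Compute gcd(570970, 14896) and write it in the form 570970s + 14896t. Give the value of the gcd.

Repeated division:
570970 = 38·14896 + 4922
14896 = 3·4922 + 130
4922 = 37·130 + 112
130 = 1·112 + 18
112 = 6·18 + 4
18 = 4·4 + 2
4 = 2·2 + 0
gcd(570970, 14896) = 2.
Express as a combination:
2 = 18 − 4·4
2 = −4·112 + 25·18
2 = 25·130 − 29·112
2 = −29·4922 + 1098·130
2 = 1098·14896 − 3323·4922
2 = −3323·570970 + 127372·14896
So 2 = (-3323)·570970 + (127372)·14896.

2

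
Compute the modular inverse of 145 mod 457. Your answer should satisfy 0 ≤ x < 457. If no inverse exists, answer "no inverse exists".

Run Euclid on (457, 145):
457 = 3·145 + 22
145 = 6·22 + 13
22 = 1·13 + 9
13 = 1·9 + 4
9 = 2·4 + 1
4 = 4·1 + 0
The gcd is 1. Working backward:
1 = 9 − 2·4
1 = −2·13 + 3·9
1 = 3·22 − 5·13
1 = −5·145 + 33·22
1 = 33·457 − 104·145
Thus 145·(-104) ≡ 1 (mod 457); reducing, -104 mod 457 = 353.

353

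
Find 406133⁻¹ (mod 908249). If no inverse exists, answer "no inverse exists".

Run Euclid on (908249, 406133):
908249 = 2·406133 + 95983
406133 = 4·95983 + 22201
95983 = 4·22201 + 7179
22201 = 3·7179 + 664
7179 = 10·664 + 539
664 = 1·539 + 125
539 = 4·125 + 39
125 = 3·39 + 8
39 = 4·8 + 7
8 = 1·7 + 1
7 = 7·1 + 0
The gcd is 1. Working backward:
1 = 8 − 7
1 = −39 + 5·8
1 = 5·125 − 16·39
1 = −16·539 + 69·125
1 = 69·664 − 85·539
1 = −85·7179 + 919·664
1 = 919·22201 − 2842·7179
1 = −2842·95983 + 12287·22201
1 = 12287·406133 − 51990·95983
1 = −51990·908249 + 116267·406133
So 406133·116267 ≡ 1 (mod 908249).

116267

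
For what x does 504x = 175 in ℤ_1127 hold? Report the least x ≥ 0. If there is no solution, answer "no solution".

First find gcd(504, 1127):
1127 = 2×504 + 119
504 = 4×119 + 28
119 = 4×28 + 7
28 = 4×7 + 0
gcd = 7 and 7 | 175, so solutions exist. Divide through by 7: 72x ≡ 25 (mod 161).
Now find 72⁻¹ mod 161:
161 = 2*72 + 17
72 = 4*17 + 4
17 = 4*4 + 1
4 = 4*1 + 0
Back-substitute:
1 = 17 − 4·4
1 = −4·72 + 17·17
1 = 17·161 − 38·72
So 72·(-38) ≡ 1 (mod 161), i.e. 72⁻¹ ≡ 123.
Then x ≡ 123·25 ≡ 16 (mod 161); the smallest non-negative solution is x = 16.

16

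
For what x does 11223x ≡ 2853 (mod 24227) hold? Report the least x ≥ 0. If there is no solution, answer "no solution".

First find gcd(11223, 24227):
24227 = 2·11223 + 1781
11223 = 6·1781 + 537
1781 = 3·537 + 170
537 = 3·170 + 27
170 = 6·27 + 8
27 = 3·8 + 3
8 = 2·3 + 2
3 = 1·2 + 1
2 = 2·1 + 0
gcd = 1, so a unique solution mod 24227 exists.
Back-substitute for the Bézout coefficients:
1 = 3 − 2
1 = −8 + 3·3
1 = 3·27 − 10·8
1 = −10·170 + 63·27
1 = 63·537 − 199·170
1 = −199·1781 + 660·537
1 = 660·11223 − 4159·1781
1 = −4159·24227 + 8978·11223
So 11223·(8978) ≡ 1 (mod 24227), giving 11223⁻¹ ≡ 8978.
x ≡ 11223⁻¹·2853 ≡ 8978·2853 ≡ 6295 (mod 24227).

6295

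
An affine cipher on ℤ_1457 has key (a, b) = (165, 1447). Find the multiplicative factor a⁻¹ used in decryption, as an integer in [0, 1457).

gcd(1457, 165) by repeated division:
1457 = 8*165 + 137
165 = 1*137 + 28
137 = 4*28 + 25
28 = 1*25 + 3
25 = 8*3 + 1
3 = 3*1 + 0
gcd = 1, so the inverse exists. Back-substitute:
1 = 25 − 8·3
1 = −8·28 + 9·25
1 = 9·137 − 44·28
1 = −44·165 + 53·137
1 = 53·1457 − 468·165
So 165·(-468) ≡ 1 (mod 1457), and -468 ≡ 989 (mod 1457).

989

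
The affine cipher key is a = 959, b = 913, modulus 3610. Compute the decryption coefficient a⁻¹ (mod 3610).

3019

Extended Euclidean algorithm:
3610 = 3*959 + 733
959 = 1*733 + 226
733 = 3*226 + 55
226 = 4*55 + 6
55 = 9*6 + 1
6 = 6*1 + 0
Since gcd(959, 3610) = 1, back-substitute to write 1 as a combination:
1 = 55 − 9·6
1 = −9·226 + 37·55
1 = 37·733 − 120·226
1 = −120·959 + 157·733
1 = 157·3610 − 591·959
So 959·(-591) ≡ 1 (mod 3610), and -591 ≡ 3019 (mod 3610).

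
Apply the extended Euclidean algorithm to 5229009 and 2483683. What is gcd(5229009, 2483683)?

Euclidean algorithm:
5229009 = 2*2483683 + 261643
2483683 = 9*261643 + 128896
261643 = 2*128896 + 3851
128896 = 33*3851 + 1813
3851 = 2*1813 + 225
1813 = 8*225 + 13
225 = 17*13 + 4
13 = 3*4 + 1
4 = 4*1 + 0
gcd(5229009, 2483683) = 1.
Working backward:
1 = 13 − 3·4
1 = −3·225 + 52·13
1 = 52·1813 − 419·225
1 = −419·3851 + 890·1813
1 = 890·128896 − 29789·3851
1 = −29789·261643 + 60468·128896
1 = 60468·2483683 − 574001·261643
1 = −574001·5229009 + 1208470·2483683
So 1 = (-574001)·5229009 + (1208470)·2483683.

1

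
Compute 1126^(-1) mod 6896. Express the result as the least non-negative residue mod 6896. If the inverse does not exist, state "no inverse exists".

no inverse exists

Euclidean algorithm on 6896, 1126:
6896 = 6*1126 + 140
1126 = 8*140 + 6
140 = 23*6 + 2
6 = 3*2 + 0
The gcd is 2, not 1, hence no inverse exists.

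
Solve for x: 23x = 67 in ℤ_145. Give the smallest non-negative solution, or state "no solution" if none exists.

129

First find gcd(23, 145):
145 = 6*23 + 7
23 = 3*7 + 2
7 = 3*2 + 1
2 = 2*1 + 0
gcd = 1, so a unique solution mod 145 exists.
Back-substitute for the Bézout coefficients:
1 = 7 − 3·2
1 = −3·23 + 10·7
1 = 10·145 − 63·23
So 23·(-63) ≡ 1 (mod 145), giving 23⁻¹ ≡ 82.
x ≡ 23⁻¹·67 ≡ 82·67 ≡ 129 (mod 145).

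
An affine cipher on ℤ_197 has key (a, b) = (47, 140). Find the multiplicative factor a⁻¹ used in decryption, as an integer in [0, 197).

Apply the Euclidean algorithm to 197 and 47:
197 = 4·47 + 9
47 = 5·9 + 2
9 = 4·2 + 1
2 = 2·1 + 0
gcd = 1, so the inverse exists. Back-substitute:
1 = 9 − 4·2
1 = −4·47 + 21·9
1 = 21·197 − 88·47
So 47·(-88) ≡ 1 (mod 197), and -88 ≡ 109 (mod 197).

109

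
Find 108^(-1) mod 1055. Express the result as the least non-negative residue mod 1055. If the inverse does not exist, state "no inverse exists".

127

Run Euclid on (1055, 108):
1055 = 9·108 + 83
108 = 1·83 + 25
83 = 3·25 + 8
25 = 3·8 + 1
8 = 8·1 + 0
gcd = 1, so the inverse exists. Back-substitute:
1 = 25 − 3·8
1 = −3·83 + 10·25
1 = 10·108 − 13·83
1 = −13·1055 + 127·108
So 108·127 ≡ 1 (mod 1055).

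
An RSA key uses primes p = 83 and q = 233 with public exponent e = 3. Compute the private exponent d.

φ(n) = (p−1)(q−1) = 82·232 = 19024.
Need d with 3·d ≡ 1 (mod 19024). Apply the extended Euclidean algorithm:
19024 = 6341*3 + 1
3 = 3*1 + 0
Back-substitute:
1 = 19024 − 6341·3
So 3·(-6341) ≡ 1 (mod 19024), hence d ≡ -6341 ≡ 12683 (mod 19024).

12683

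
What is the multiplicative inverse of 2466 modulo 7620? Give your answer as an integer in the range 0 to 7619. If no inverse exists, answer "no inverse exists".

no inverse exists

Compute gcd(2466, 7620):
7620 = 3×2466 + 222
2466 = 11×222 + 24
222 = 9×24 + 6
24 = 4×6 + 0
gcd(2466, 7620) = 6 ≠ 1, so 2466 has no multiplicative inverse modulo 7620.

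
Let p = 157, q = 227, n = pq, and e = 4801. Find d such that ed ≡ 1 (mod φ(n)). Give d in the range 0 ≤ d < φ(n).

φ(n) = (p−1)(q−1) = 156·226 = 35256.
Need d with 4801·d ≡ 1 (mod 35256). Apply the extended Euclidean algorithm:
35256 = 7×4801 + 1649
4801 = 2×1649 + 1503
1649 = 1×1503 + 146
1503 = 10×146 + 43
146 = 3×43 + 17
43 = 2×17 + 9
17 = 1×9 + 8
9 = 1×8 + 1
8 = 8×1 + 0
Back-substitute:
1 = 9 − 8
1 = −17 + 2·9
1 = 2·43 − 5·17
1 = −5·146 + 17·43
1 = 17·1503 − 175·146
1 = −175·1649 + 192·1503
1 = 192·4801 − 559·1649
1 = −559·35256 + 4105·4801
So 4801·4105 ≡ 1 (mod 35256), hence d = 4105.

4105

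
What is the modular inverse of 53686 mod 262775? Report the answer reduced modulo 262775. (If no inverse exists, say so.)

107991

Extended Euclidean algorithm:
262775 = 4*53686 + 48031
53686 = 1*48031 + 5655
48031 = 8*5655 + 2791
5655 = 2*2791 + 73
2791 = 38*73 + 17
73 = 4*17 + 5
17 = 3*5 + 2
5 = 2*2 + 1
2 = 2*1 + 0
The gcd is 1. Working backward:
1 = 5 − 2·2
1 = −2·17 + 7·5
1 = 7·73 − 30·17
1 = −30·2791 + 1147·73
1 = 1147·5655 − 2324·2791
1 = −2324·48031 + 19739·5655
1 = 19739·53686 − 22063·48031
1 = −22063·262775 + 107991·53686
So 53686·107991 ≡ 1 (mod 262775).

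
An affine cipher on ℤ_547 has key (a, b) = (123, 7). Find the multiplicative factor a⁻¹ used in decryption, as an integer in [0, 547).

169

Apply the Euclidean algorithm to 547 and 123:
547 = 4×123 + 55
123 = 2×55 + 13
55 = 4×13 + 3
13 = 4×3 + 1
3 = 3×1 + 0
The gcd is 1. Working backward:
1 = 13 − 4·3
1 = −4·55 + 17·13
1 = 17·123 − 38·55
1 = −38·547 + 169·123
So 123·169 ≡ 1 (mod 547).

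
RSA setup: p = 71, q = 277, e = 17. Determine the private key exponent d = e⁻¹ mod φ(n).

2273

φ(n) = (p−1)(q−1) = 70·276 = 19320.
Need d with 17·d ≡ 1 (mod 19320). Apply the extended Euclidean algorithm:
19320 = 1136·17 + 8
17 = 2·8 + 1
8 = 8·1 + 0
Back-substitute:
1 = 17 − 2·8
1 = −2·19320 + 2273·17
So 17·2273 ≡ 1 (mod 19320), hence d = 2273.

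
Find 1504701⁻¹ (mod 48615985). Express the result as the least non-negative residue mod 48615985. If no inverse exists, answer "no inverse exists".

no inverse exists

Compute gcd(1504701, 48615985):
48615985 = 32*1504701 + 465553
1504701 = 3*465553 + 108042
465553 = 4*108042 + 33385
108042 = 3*33385 + 7887
33385 = 4*7887 + 1837
7887 = 4*1837 + 539
1837 = 3*539 + 220
539 = 2*220 + 99
220 = 2*99 + 22
99 = 4*22 + 11
22 = 2*11 + 0
Since gcd = 11 > 1, 1504701 is not a unit mod 48615985.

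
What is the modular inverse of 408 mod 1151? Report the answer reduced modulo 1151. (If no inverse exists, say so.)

883

Extended Euclidean algorithm:
1151 = 2*408 + 335
408 = 1*335 + 73
335 = 4*73 + 43
73 = 1*43 + 30
43 = 1*30 + 13
30 = 2*13 + 4
13 = 3*4 + 1
4 = 4*1 + 0
gcd = 1, so the inverse exists. Back-substitute:
1 = 13 − 3·4
1 = −3·30 + 7·13
1 = 7·43 − 10·30
1 = −10·73 + 17·43
1 = 17·335 − 78·73
1 = −78·408 + 95·335
1 = 95·1151 − 268·408
So 408·(-268) ≡ 1 (mod 1151), and -268 ≡ 883 (mod 1151).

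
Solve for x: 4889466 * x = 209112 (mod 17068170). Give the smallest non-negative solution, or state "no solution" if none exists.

First find gcd(4889466, 17068170):
17068170 = 3*4889466 + 2399772
4889466 = 2*2399772 + 89922
2399772 = 26*89922 + 61800
89922 = 1*61800 + 28122
61800 = 2*28122 + 5556
28122 = 5*5556 + 342
5556 = 16*342 + 84
342 = 4*84 + 6
84 = 14*6 + 0
gcd = 6 and 6 | 209112, so solutions exist. Divide through by 6: 814911x ≡ 34852 (mod 2844695).
Now find 814911⁻¹ mod 2844695:
2844695 = 3·814911 + 399962
814911 = 2·399962 + 14987
399962 = 26·14987 + 10300
14987 = 1·10300 + 4687
10300 = 2·4687 + 926
4687 = 5·926 + 57
926 = 16·57 + 14
57 = 4·14 + 1
14 = 14·1 + 0
Back-substitute:
1 = 57 − 4·14
1 = −4·926 + 65·57
1 = 65·4687 − 329·926
1 = −329·10300 + 723·4687
1 = 723·14987 − 1052·10300
1 = −1052·399962 + 28075·14987
1 = 28075·814911 − 57202·399962
1 = −57202·2844695 + 199681·814911
So 814911⁻¹ ≡ 199681 (mod 2844695).
Then x ≡ 199681·34852 ≡ 1158242 (mod 2844695); the smallest non-negative solution is x = 1158242.

1158242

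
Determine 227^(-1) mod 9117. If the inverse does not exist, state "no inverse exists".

Extended Euclidean algorithm:
9117 = 40*227 + 37
227 = 6*37 + 5
37 = 7*5 + 2
5 = 2*2 + 1
2 = 2*1 + 0
The gcd is 1. Working backward:
1 = 5 − 2·2
1 = −2·37 + 15·5
1 = 15·227 − 92·37
1 = −92·9117 + 3695·227
So 227·3695 ≡ 1 (mod 9117).

3695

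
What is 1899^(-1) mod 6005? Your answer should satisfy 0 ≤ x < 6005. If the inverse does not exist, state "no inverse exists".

2944

Extended Euclidean algorithm:
6005 = 3·1899 + 308
1899 = 6·308 + 51
308 = 6·51 + 2
51 = 25·2 + 1
2 = 2·1 + 0
Since gcd(1899, 6005) = 1, back-substitute to write 1 as a combination:
1 = 51 − 25·2
1 = −25·308 + 151·51
1 = 151·1899 − 931·308
1 = −931·6005 + 2944·1899
So 1899·2944 ≡ 1 (mod 6005).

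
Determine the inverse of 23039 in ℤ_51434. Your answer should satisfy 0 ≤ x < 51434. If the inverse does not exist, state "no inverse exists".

Extended Euclidean algorithm:
51434 = 2*23039 + 5356
23039 = 4*5356 + 1615
5356 = 3*1615 + 511
1615 = 3*511 + 82
511 = 6*82 + 19
82 = 4*19 + 6
19 = 3*6 + 1
6 = 6*1 + 0
Since gcd(23039, 51434) = 1, back-substitute to write 1 as a combination:
1 = 19 − 3·6
1 = −3·82 + 13·19
1 = 13·511 − 81·82
1 = −81·1615 + 256·511
1 = 256·5356 − 849·1615
1 = −849·23039 + 3652·5356
1 = 3652·51434 − 8153·23039
So 23039·(-8153) ≡ 1 (mod 51434), and -8153 ≡ 43281 (mod 51434).

43281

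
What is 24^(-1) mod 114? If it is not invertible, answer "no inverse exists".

Compute gcd(24, 114):
114 = 4·24 + 18
24 = 1·18 + 6
18 = 3·6 + 0
gcd(24, 114) = 6 ≠ 1, so 24 has no multiplicative inverse modulo 114.

no inverse exists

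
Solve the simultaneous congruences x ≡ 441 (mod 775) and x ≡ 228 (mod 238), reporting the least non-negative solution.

Write x = 441 + 775·k. Then 775·k ≡ 228 − 441 ≡ 25 (mod 238).
Need 775⁻¹ mod 238. Extended Euclid on (238, 61):
238 = 3*61 + 55
61 = 1*55 + 6
55 = 9*6 + 1
6 = 6*1 + 0
Back-substitute:
1 = 55 − 9·6
1 = −9·61 + 10·55
1 = 10·238 − 39·61
775⁻¹ ≡ 199 (mod 238), so k ≡ 199·25 ≡ 215 (mod 238).
x = 441 + 775·215 = 167066.

167066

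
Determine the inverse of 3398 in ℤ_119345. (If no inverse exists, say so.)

Apply the Euclidean algorithm to 119345 and 3398:
119345 = 35*3398 + 415
3398 = 8*415 + 78
415 = 5*78 + 25
78 = 3*25 + 3
25 = 8*3 + 1
3 = 3*1 + 0
gcd = 1, so the inverse exists. Back-substitute:
1 = 25 − 8·3
1 = −8·78 + 25·25
1 = 25·415 − 133·78
1 = −133·3398 + 1089·415
1 = 1089·119345 − 38248·3398
Thus 3398·(-38248) ≡ 1 (mod 119345); reducing, -38248 mod 119345 = 81097.

81097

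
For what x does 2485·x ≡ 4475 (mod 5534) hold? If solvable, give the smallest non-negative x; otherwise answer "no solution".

1505

First find gcd(2485, 5534):
5534 = 2*2485 + 564
2485 = 4*564 + 229
564 = 2*229 + 106
229 = 2*106 + 17
106 = 6*17 + 4
17 = 4*4 + 1
4 = 4*1 + 0
gcd = 1, so a unique solution mod 5534 exists.
Back-substitute for the Bézout coefficients:
1 = 17 − 4·4
1 = −4·106 + 25·17
1 = 25·229 − 54·106
1 = −54·564 + 133·229
1 = 133·2485 − 586·564
1 = −586·5534 + 1305·2485
So 2485·(1305) ≡ 1 (mod 5534), giving 2485⁻¹ ≡ 1305.
x ≡ 2485⁻¹·4475 ≡ 1305·4475 ≡ 1505 (mod 5534).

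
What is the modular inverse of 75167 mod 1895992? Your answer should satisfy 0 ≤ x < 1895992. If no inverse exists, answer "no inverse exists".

1626199

gcd(1895992, 75167) by repeated division:
1895992 = 25×75167 + 16817
75167 = 4×16817 + 7899
16817 = 2×7899 + 1019
7899 = 7×1019 + 766
1019 = 1×766 + 253
766 = 3×253 + 7
253 = 36×7 + 1
7 = 7×1 + 0
Since gcd(75167, 1895992) = 1, back-substitute to write 1 as a combination:
1 = 253 − 36·7
1 = −36·766 + 109·253
1 = 109·1019 − 145·766
1 = −145·7899 + 1124·1019
1 = 1124·16817 − 2393·7899
1 = −2393·75167 + 10696·16817
1 = 10696·1895992 − 269793·75167
So 75167·(-269793) ≡ 1 (mod 1895992), and -269793 ≡ 1626199 (mod 1895992).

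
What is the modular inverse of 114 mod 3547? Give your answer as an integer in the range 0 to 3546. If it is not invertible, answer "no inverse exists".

Extended Euclidean algorithm:
3547 = 31*114 + 13
114 = 8*13 + 10
13 = 1*10 + 3
10 = 3*3 + 1
3 = 3*1 + 0
gcd = 1, so the inverse exists. Back-substitute:
1 = 10 − 3·3
1 = −3·13 + 4·10
1 = 4·114 − 35·13
1 = −35·3547 + 1089·114
So 114·1089 ≡ 1 (mod 3547).

1089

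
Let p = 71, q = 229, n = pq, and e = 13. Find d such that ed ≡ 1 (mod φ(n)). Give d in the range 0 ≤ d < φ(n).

φ(n) = (p−1)(q−1) = 70·228 = 15960.
Need d with 13·d ≡ 1 (mod 15960). Apply the extended Euclidean algorithm:
15960 = 1227·13 + 9
13 = 1·9 + 4
9 = 2·4 + 1
4 = 4·1 + 0
Back-substitute:
1 = 9 − 2·4
1 = −2·13 + 3·9
1 = 3·15960 − 3683·13
So 13·(-3683) ≡ 1 (mod 15960), hence d ≡ -3683 ≡ 12277 (mod 15960).

12277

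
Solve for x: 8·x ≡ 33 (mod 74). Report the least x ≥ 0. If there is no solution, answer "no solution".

gcd(8, 74):
74 = 9·8 + 2
8 = 4·2 + 0
gcd = 2, but 2 ∤ 33, so the congruence has no solution.

no solution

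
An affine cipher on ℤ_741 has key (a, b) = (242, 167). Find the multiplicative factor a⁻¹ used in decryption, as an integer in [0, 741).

395

Run Euclid on (741, 242):
741 = 3*242 + 15
242 = 16*15 + 2
15 = 7*2 + 1
2 = 2*1 + 0
gcd = 1, so the inverse exists. Back-substitute:
1 = 15 − 7·2
1 = −7·242 + 113·15
1 = 113·741 − 346·242
So 242·(-346) ≡ 1 (mod 741), and -346 ≡ 395 (mod 741).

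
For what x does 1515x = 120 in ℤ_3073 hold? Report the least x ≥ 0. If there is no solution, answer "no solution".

First find gcd(1515, 3073):
3073 = 2·1515 + 43
1515 = 35·43 + 10
43 = 4·10 + 3
10 = 3·3 + 1
3 = 3·1 + 0
gcd = 1, so a unique solution mod 3073 exists.
Back-substitute for the Bézout coefficients:
1 = 10 − 3·3
1 = −3·43 + 13·10
1 = 13·1515 − 458·43
1 = −458·3073 + 929·1515
So 1515·(929) ≡ 1 (mod 3073), giving 1515⁻¹ ≡ 929.
x ≡ 1515⁻¹·120 ≡ 929·120 ≡ 852 (mod 3073).

852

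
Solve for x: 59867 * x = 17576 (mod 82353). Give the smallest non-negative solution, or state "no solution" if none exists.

First find gcd(59867, 82353):
82353 = 1×59867 + 22486
59867 = 2×22486 + 14895
22486 = 1×14895 + 7591
14895 = 1×7591 + 7304
7591 = 1×7304 + 287
7304 = 25×287 + 129
287 = 2×129 + 29
129 = 4×29 + 13
29 = 2×13 + 3
13 = 4×3 + 1
3 = 3×1 + 0
gcd = 1, so a unique solution mod 82353 exists.
Back-substitute for the Bézout coefficients:
1 = 13 − 4·3
1 = −4·29 + 9·13
1 = 9·129 − 40·29
1 = −40·287 + 89·129
1 = 89·7304 − 2265·287
1 = −2265·7591 + 2354·7304
1 = 2354·14895 − 4619·7591
1 = −4619·22486 + 6973·14895
1 = 6973·59867 − 18565·22486
1 = −18565·82353 + 25538·59867
So 59867·(25538) ≡ 1 (mod 82353), giving 59867⁻¹ ≡ 25538.
x ≡ 59867⁻¹·17576 ≡ 25538·17576 ≡ 32038 (mod 82353).

32038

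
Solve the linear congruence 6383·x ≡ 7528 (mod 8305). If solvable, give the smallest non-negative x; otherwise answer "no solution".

5406

First find gcd(6383, 8305):
8305 = 1·6383 + 1922
6383 = 3·1922 + 617
1922 = 3·617 + 71
617 = 8·71 + 49
71 = 1·49 + 22
49 = 2·22 + 5
22 = 4·5 + 2
5 = 2·2 + 1
2 = 2·1 + 0
gcd = 1, so a unique solution mod 8305 exists.
Back-substitute for the Bézout coefficients:
1 = 5 − 2·2
1 = −2·22 + 9·5
1 = 9·49 − 20·22
1 = −20·71 + 29·49
1 = 29·617 − 252·71
1 = −252·1922 + 785·617
1 = 785·6383 − 2607·1922
1 = −2607·8305 + 3392·6383
So 6383·(3392) ≡ 1 (mod 8305), giving 6383⁻¹ ≡ 3392.
x ≡ 6383⁻¹·7528 ≡ 3392·7528 ≡ 5406 (mod 8305).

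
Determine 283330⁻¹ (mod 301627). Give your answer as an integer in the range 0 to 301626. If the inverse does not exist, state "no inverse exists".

Extended Euclidean algorithm:
301627 = 1*283330 + 18297
283330 = 15*18297 + 8875
18297 = 2*8875 + 547
8875 = 16*547 + 123
547 = 4*123 + 55
123 = 2*55 + 13
55 = 4*13 + 3
13 = 4*3 + 1
3 = 3*1 + 0
gcd = 1, so the inverse exists. Back-substitute:
1 = 13 − 4·3
1 = −4·55 + 17·13
1 = 17·123 − 38·55
1 = −38·547 + 169·123
1 = 169·8875 − 2742·547
1 = −2742·18297 + 5653·8875
1 = 5653·283330 − 87537·18297
1 = −87537·301627 + 93190·283330
So 283330·93190 ≡ 1 (mod 301627).

93190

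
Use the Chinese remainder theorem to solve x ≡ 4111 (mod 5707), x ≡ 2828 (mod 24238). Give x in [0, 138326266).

Write x = 4111 + 5707·k. Then 5707·k ≡ 2828 − 4111 ≡ 22955 (mod 24238).
Need 5707⁻¹ mod 24238. Extended Euclid on (24238, 5707):
24238 = 4*5707 + 1410
5707 = 4*1410 + 67
1410 = 21*67 + 3
67 = 22*3 + 1
3 = 3*1 + 0
Back-substitute:
1 = 67 − 22·3
1 = −22·1410 + 463·67
1 = 463·5707 − 1874·1410
1 = −1874·24238 + 7959·5707
5707⁻¹ ≡ 7959 (mod 24238), so k ≡ 7959·22955 ≡ 17039 (mod 24238).
x = 4111 + 5707·17039 = 97245684.

97245684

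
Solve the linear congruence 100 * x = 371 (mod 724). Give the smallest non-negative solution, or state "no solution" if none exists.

no solution

gcd(100, 724):
724 = 7·100 + 24
100 = 4·24 + 4
24 = 6·4 + 0
gcd = 4, but 4 ∤ 371, so the congruence has no solution.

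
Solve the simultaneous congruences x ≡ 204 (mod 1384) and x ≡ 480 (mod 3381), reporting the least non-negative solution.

Write x = 204 + 1384·k. Then 1384·k ≡ 480 − 204 ≡ 276 (mod 3381).
Need 1384⁻¹ mod 3381. Extended Euclid on (3381, 1384):
3381 = 2*1384 + 613
1384 = 2*613 + 158
613 = 3*158 + 139
158 = 1*139 + 19
139 = 7*19 + 6
19 = 3*6 + 1
6 = 6*1 + 0
Back-substitute:
1 = 19 − 3·6
1 = −3·139 + 22·19
1 = 22·158 − 25·139
1 = −25·613 + 97·158
1 = 97·1384 − 219·613
1 = −219·3381 + 535·1384
1384⁻¹ ≡ 535 (mod 3381), so k ≡ 535·276 ≡ 2277 (mod 3381).
x = 204 + 1384·2277 = 3151572.

3151572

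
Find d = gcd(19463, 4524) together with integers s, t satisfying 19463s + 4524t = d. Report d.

1

Euclidean algorithm:
19463 = 4×4524 + 1367
4524 = 3×1367 + 423
1367 = 3×423 + 98
423 = 4×98 + 31
98 = 3×31 + 5
31 = 6×5 + 1
5 = 5×1 + 0
gcd(19463, 4524) = 1.
Working backward:
1 = 31 − 6·5
1 = −6·98 + 19·31
1 = 19·423 − 82·98
1 = −82·1367 + 265·423
1 = 265·4524 − 877·1367
1 = −877·19463 + 3773·4524
So 1 = (-877)·19463 + (3773)·4524.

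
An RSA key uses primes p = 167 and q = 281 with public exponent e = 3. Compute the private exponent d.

φ(n) = (p−1)(q−1) = 166·280 = 46480.
Need d with 3·d ≡ 1 (mod 46480). Apply the extended Euclidean algorithm:
46480 = 15493*3 + 1
3 = 3*1 + 0
Back-substitute:
1 = 46480 − 15493·3
So 3·(-15493) ≡ 1 (mod 46480), hence d ≡ -15493 ≡ 30987 (mod 46480).

30987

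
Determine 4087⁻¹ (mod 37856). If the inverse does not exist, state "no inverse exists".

8679

Run Euclid on (37856, 4087):
37856 = 9×4087 + 1073
4087 = 3×1073 + 868
1073 = 1×868 + 205
868 = 4×205 + 48
205 = 4×48 + 13
48 = 3×13 + 9
13 = 1×9 + 4
9 = 2×4 + 1
4 = 4×1 + 0
Since gcd(4087, 37856) = 1, back-substitute to write 1 as a combination:
1 = 9 − 2·4
1 = −2·13 + 3·9
1 = 3·48 − 11·13
1 = −11·205 + 47·48
1 = 47·868 − 199·205
1 = −199·1073 + 246·868
1 = 246·4087 − 937·1073
1 = −937·37856 + 8679·4087
So 4087·8679 ≡ 1 (mod 37856).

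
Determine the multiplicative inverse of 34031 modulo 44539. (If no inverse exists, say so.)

29971

Run Euclid on (44539, 34031):
44539 = 1*34031 + 10508
34031 = 3*10508 + 2507
10508 = 4*2507 + 480
2507 = 5*480 + 107
480 = 4*107 + 52
107 = 2*52 + 3
52 = 17*3 + 1
3 = 3*1 + 0
gcd = 1, so the inverse exists. Back-substitute:
1 = 52 − 17·3
1 = −17·107 + 35·52
1 = 35·480 − 157·107
1 = −157·2507 + 820·480
1 = 820·10508 − 3437·2507
1 = −3437·34031 + 11131·10508
1 = 11131·44539 − 14568·34031
So 34031·(-14568) ≡ 1 (mod 44539), and -14568 ≡ 29971 (mod 44539).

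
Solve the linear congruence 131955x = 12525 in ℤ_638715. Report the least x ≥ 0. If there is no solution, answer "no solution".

9981

First find gcd(131955, 638715):
638715 = 4×131955 + 110895
131955 = 1×110895 + 21060
110895 = 5×21060 + 5595
21060 = 3×5595 + 4275
5595 = 1×4275 + 1320
4275 = 3×1320 + 315
1320 = 4×315 + 60
315 = 5×60 + 15
60 = 4×15 + 0
gcd = 15 and 15 | 12525, so solutions exist. Divide through by 15: 8797x ≡ 835 (mod 42581).
Now find 8797⁻¹ mod 42581:
42581 = 4*8797 + 7393
8797 = 1*7393 + 1404
7393 = 5*1404 + 373
1404 = 3*373 + 285
373 = 1*285 + 88
285 = 3*88 + 21
88 = 4*21 + 4
21 = 5*4 + 1
4 = 4*1 + 0
Back-substitute:
1 = 21 − 5·4
1 = −5·88 + 21·21
1 = 21·285 − 68·88
1 = −68·373 + 89·285
1 = 89·1404 − 335·373
1 = −335·7393 + 1764·1404
1 = 1764·8797 − 2099·7393
1 = −2099·42581 + 10160·8797
So 8797⁻¹ ≡ 10160 (mod 42581).
Then x ≡ 10160·835 ≡ 9981 (mod 42581); the smallest non-negative solution is x = 9981.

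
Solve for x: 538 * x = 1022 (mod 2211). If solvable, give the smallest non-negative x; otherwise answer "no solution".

First find gcd(538, 2211):
2211 = 4·538 + 59
538 = 9·59 + 7
59 = 8·7 + 3
7 = 2·3 + 1
3 = 3·1 + 0
gcd = 1, so a unique solution mod 2211 exists.
Back-substitute for the Bézout coefficients:
1 = 7 − 2·3
1 = −2·59 + 17·7
1 = 17·538 − 155·59
1 = −155·2211 + 637·538
So 538·(637) ≡ 1 (mod 2211), giving 538⁻¹ ≡ 637.
x ≡ 538⁻¹·1022 ≡ 637·1022 ≡ 980 (mod 2211).

980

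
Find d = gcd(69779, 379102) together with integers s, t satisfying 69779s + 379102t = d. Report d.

Euclidean algorithm:
379102 = 5·69779 + 30207
69779 = 2·30207 + 9365
30207 = 3·9365 + 2112
9365 = 4·2112 + 917
2112 = 2·917 + 278
917 = 3·278 + 83
278 = 3·83 + 29
83 = 2·29 + 25
29 = 1·25 + 4
25 = 6·4 + 1
4 = 4·1 + 0
gcd(69779, 379102) = 1.
Working backward:
1 = 25 − 6·4
1 = −6·29 + 7·25
1 = 7·83 − 20·29
1 = −20·278 + 67·83
1 = 67·917 − 221·278
1 = −221·2112 + 509·917
1 = 509·9365 − 2257·2112
1 = −2257·30207 + 7280·9365
1 = 7280·69779 − 16817·30207
1 = −16817·379102 + 91365·69779
So 1 = (-16817)·379102 + (91365)·69779.

1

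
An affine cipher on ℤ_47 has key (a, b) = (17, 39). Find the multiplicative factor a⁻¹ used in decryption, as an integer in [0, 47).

Extended Euclidean algorithm:
47 = 2*17 + 13
17 = 1*13 + 4
13 = 3*4 + 1
4 = 4*1 + 0
The gcd is 1. Working backward:
1 = 13 − 3·4
1 = −3·17 + 4·13
1 = 4·47 − 11·17
Hence 17⁻¹ ≡ -11 ≡ 36 (mod 47).

36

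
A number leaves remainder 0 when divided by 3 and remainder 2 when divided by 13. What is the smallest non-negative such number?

15

Write x = 0 + 3·k. Then 3·k ≡ 2 − 0 ≡ 2 (mod 13).
Need 3⁻¹ mod 13. Extended Euclid on (13, 3):
13 = 4×3 + 1
3 = 3×1 + 0
Back-substitute:
1 = 13 − 4·3
3⁻¹ ≡ 9 (mod 13), so k ≡ 9·2 ≡ 5 (mod 13).
x = 0 + 3·5 = 15.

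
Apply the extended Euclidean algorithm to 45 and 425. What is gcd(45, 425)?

Apply Euclid's algorithm to 425 and 45:
425 = 9*45 + 20
45 = 2*20 + 5
20 = 4*5 + 0
gcd(45, 425) = 5.
Express as a combination:
5 = 45 − 2·20
5 = −2·425 + 19·45
So 5 = (-2)·425 + (19)·45.

5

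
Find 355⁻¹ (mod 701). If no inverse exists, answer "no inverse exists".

156

Run Euclid on (701, 355):
701 = 1*355 + 346
355 = 1*346 + 9
346 = 38*9 + 4
9 = 2*4 + 1
4 = 4*1 + 0
The gcd is 1. Working backward:
1 = 9 − 2·4
1 = −2·346 + 77·9
1 = 77·355 − 79·346
1 = −79·701 + 156·355
So 355·156 ≡ 1 (mod 701).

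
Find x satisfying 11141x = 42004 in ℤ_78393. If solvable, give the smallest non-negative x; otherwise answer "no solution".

46775

First find gcd(11141, 78393):
78393 = 7*11141 + 406
11141 = 27*406 + 179
406 = 2*179 + 48
179 = 3*48 + 35
48 = 1*35 + 13
35 = 2*13 + 9
13 = 1*9 + 4
9 = 2*4 + 1
4 = 4*1 + 0
gcd = 1, so a unique solution mod 78393 exists.
Back-substitute for the Bézout coefficients:
1 = 9 − 2·4
1 = −2·13 + 3·9
1 = 3·35 − 8·13
1 = −8·48 + 11·35
1 = 11·179 − 41·48
1 = −41·406 + 93·179
1 = 93·11141 − 2552·406
1 = −2552·78393 + 17957·11141
So 11141·(17957) ≡ 1 (mod 78393), giving 11141⁻¹ ≡ 17957.
x ≡ 11141⁻¹·42004 ≡ 17957·42004 ≡ 46775 (mod 78393).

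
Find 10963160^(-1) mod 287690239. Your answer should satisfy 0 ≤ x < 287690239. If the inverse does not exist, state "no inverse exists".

Run Euclid on (287690239, 10963160):
287690239 = 26·10963160 + 2648079
10963160 = 4·2648079 + 370844
2648079 = 7·370844 + 52171
370844 = 7·52171 + 5647
52171 = 9·5647 + 1348
5647 = 4·1348 + 255
1348 = 5·255 + 73
255 = 3·73 + 36
73 = 2·36 + 1
36 = 36·1 + 0
The gcd is 1. Working backward:
1 = 73 − 2·36
1 = −2·255 + 7·73
1 = 7·1348 − 37·255
1 = −37·5647 + 155·1348
1 = 155·52171 − 1432·5647
1 = −1432·370844 + 10179·52171
1 = 10179·2648079 − 72685·370844
1 = −72685·10963160 + 300919·2648079
1 = 300919·287690239 − 7896579·10963160
Hence 10963160⁻¹ ≡ -7896579 ≡ 279793660 (mod 287690239).

279793660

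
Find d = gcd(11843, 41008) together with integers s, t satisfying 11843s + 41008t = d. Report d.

1

Apply Euclid's algorithm to 41008 and 11843:
41008 = 3·11843 + 5479
11843 = 2·5479 + 885
5479 = 6·885 + 169
885 = 5·169 + 40
169 = 4·40 + 9
40 = 4·9 + 4
9 = 2·4 + 1
4 = 4·1 + 0
gcd(11843, 41008) = 1.
Back-substituting:
1 = 9 − 2·4
1 = −2·40 + 9·9
1 = 9·169 − 38·40
1 = −38·885 + 199·169
1 = 199·5479 − 1232·885
1 = −1232·11843 + 2663·5479
1 = 2663·41008 − 9221·11843
So 1 = (2663)·41008 + (-9221)·11843.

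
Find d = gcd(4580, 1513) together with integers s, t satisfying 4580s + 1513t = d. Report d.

Repeated division:
4580 = 3·1513 + 41
1513 = 36·41 + 37
41 = 1·37 + 4
37 = 9·4 + 1
4 = 4·1 + 0
gcd(4580, 1513) = 1.
Working backward:
1 = 37 − 9·4
1 = −9·41 + 10·37
1 = 10·1513 − 369·41
1 = −369·4580 + 1117·1513
So 1 = (-369)·4580 + (1117)·1513.

1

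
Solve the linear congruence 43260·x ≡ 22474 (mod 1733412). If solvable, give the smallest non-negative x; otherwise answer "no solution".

no solution

gcd(43260, 1733412):
1733412 = 40·43260 + 3012
43260 = 14·3012 + 1092
3012 = 2·1092 + 828
1092 = 1·828 + 264
828 = 3·264 + 36
264 = 7·36 + 12
36 = 3·12 + 0
gcd = 12, but 12 ∤ 22474, so the congruence has no solution.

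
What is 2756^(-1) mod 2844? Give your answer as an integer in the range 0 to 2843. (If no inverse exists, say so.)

Compute gcd(2756, 2844):
2844 = 1*2756 + 88
2756 = 31*88 + 28
88 = 3*28 + 4
28 = 7*4 + 0
Since gcd = 4 > 1, 2756 is not a unit mod 2844.

no inverse exists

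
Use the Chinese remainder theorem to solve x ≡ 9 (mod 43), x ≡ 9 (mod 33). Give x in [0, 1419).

9

Write x = 9 + 43·k. Then 43·k ≡ 9 − 9 ≡ 0 (mod 33).
Need 43⁻¹ mod 33. Extended Euclid on (33, 10):
33 = 3*10 + 3
10 = 3*3 + 1
3 = 3*1 + 0
Back-substitute:
1 = 10 − 3·3
1 = −3·33 + 10·10
43⁻¹ ≡ 10 (mod 33), so k ≡ 10·0 ≡ 0 (mod 33).
x = 9 + 43·0 = 9.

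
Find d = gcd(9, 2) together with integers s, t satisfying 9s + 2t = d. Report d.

Euclidean algorithm:
9 = 4·2 + 1
2 = 2·1 + 0
gcd(9, 2) = 1.
Express as a combination:
1 = 9 − 4·2
So 1 = (1)·9 + (-4)·2.

1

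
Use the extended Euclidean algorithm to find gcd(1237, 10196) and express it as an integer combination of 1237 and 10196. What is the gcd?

Euclidean algorithm:
10196 = 8×1237 + 300
1237 = 4×300 + 37
300 = 8×37 + 4
37 = 9×4 + 1
4 = 4×1 + 0
gcd(1237, 10196) = 1.
Working backward:
1 = 37 − 9·4
1 = −9·300 + 73·37
1 = 73·1237 − 301·300
1 = −301·10196 + 2481·1237
So 1 = (-301)·10196 + (2481)·1237.

1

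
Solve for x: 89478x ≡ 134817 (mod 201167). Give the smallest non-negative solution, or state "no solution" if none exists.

First find gcd(89478, 201167):
201167 = 2×89478 + 22211
89478 = 4×22211 + 634
22211 = 35×634 + 21
634 = 30×21 + 4
21 = 5×4 + 1
4 = 4×1 + 0
gcd = 1, so a unique solution mod 201167 exists.
Back-substitute for the Bézout coefficients:
1 = 21 − 5·4
1 = −5·634 + 151·21
1 = 151·22211 − 5290·634
1 = −5290·89478 + 21311·22211
1 = 21311·201167 − 47912·89478
So 89478·(-47912) ≡ 1 (mod 201167), giving 89478⁻¹ ≡ 153255.
x ≡ 89478⁻¹·134817 ≡ 153255·134817 ≡ 120266 (mod 201167).

120266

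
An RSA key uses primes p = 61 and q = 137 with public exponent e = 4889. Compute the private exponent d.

φ(n) = (p−1)(q−1) = 60·136 = 8160.
Need d with 4889·d ≡ 1 (mod 8160). Apply the extended Euclidean algorithm:
8160 = 1·4889 + 3271
4889 = 1·3271 + 1618
3271 = 2·1618 + 35
1618 = 46·35 + 8
35 = 4·8 + 3
8 = 2·3 + 2
3 = 1·2 + 1
2 = 2·1 + 0
Back-substitute:
1 = 3 − 2
1 = −8 + 3·3
1 = 3·35 − 13·8
1 = −13·1618 + 601·35
1 = 601·3271 − 1215·1618
1 = −1215·4889 + 1816·3271
1 = 1816·8160 − 3031·4889
So 4889·(-3031) ≡ 1 (mod 8160), hence d ≡ -3031 ≡ 5129 (mod 8160).

5129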